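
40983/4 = 40983/4 = 10245.75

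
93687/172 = 544  +  119/172 = 544.69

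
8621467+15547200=24168667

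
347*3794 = 1316518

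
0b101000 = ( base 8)50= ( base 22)1I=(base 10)40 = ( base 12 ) 34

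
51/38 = 51/38 = 1.34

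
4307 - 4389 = -82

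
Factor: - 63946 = -2^1 * 31973^1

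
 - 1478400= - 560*2640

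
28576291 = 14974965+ 13601326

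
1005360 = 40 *25134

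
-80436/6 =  -13406 = - 13406.00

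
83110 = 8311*10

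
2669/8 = 2669/8=333.62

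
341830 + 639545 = 981375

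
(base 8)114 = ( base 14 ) 56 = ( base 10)76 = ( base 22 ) 3A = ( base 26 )2O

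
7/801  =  7/801  =  0.01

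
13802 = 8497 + 5305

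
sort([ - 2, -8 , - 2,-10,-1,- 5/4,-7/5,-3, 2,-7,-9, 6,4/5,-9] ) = [ - 10, - 9,  -  9,-8 ,-7,-3,-2, -2, - 7/5,-5/4 , - 1,4/5, 2, 6]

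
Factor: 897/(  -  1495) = -3^1*5^(-1) = - 3/5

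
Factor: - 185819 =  - 185819^1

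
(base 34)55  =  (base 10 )175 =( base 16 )AF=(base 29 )61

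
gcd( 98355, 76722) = 3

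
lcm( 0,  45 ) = 0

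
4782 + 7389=12171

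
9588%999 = 597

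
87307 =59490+27817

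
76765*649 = 49820485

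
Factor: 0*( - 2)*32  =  0= 0^1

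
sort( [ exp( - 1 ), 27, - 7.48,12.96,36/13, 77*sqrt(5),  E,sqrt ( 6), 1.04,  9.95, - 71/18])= [ - 7.48, - 71/18, exp ( - 1) , 1.04,  sqrt(6), E, 36/13,9.95,12.96,27,77 * sqrt( 5)] 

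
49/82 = 49/82 = 0.60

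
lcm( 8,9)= 72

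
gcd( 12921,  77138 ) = 1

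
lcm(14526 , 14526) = 14526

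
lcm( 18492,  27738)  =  55476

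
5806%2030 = 1746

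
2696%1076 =544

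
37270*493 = 18374110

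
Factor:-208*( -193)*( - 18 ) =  - 2^5*3^2*13^1*193^1 = - 722592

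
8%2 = 0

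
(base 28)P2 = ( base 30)NC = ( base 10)702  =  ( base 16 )2BE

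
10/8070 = 1/807= 0.00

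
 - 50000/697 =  - 72 + 184/697 = - 71.74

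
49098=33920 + 15178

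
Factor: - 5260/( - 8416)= 5/8 = 2^( - 3)*5^1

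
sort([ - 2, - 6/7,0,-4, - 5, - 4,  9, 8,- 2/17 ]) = [ - 5,  -  4,-4, - 2, - 6/7, - 2/17,0, 8,9] 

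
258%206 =52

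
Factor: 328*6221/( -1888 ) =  - 255061/236=- 2^(  -  2)*41^1 *59^( -1) * 6221^1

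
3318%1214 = 890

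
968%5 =3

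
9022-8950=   72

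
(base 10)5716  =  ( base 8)13124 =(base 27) 7MJ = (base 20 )e5g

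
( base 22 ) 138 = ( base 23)116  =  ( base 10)558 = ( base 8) 1056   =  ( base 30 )ii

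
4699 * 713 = 3350387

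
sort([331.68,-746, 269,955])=[ - 746,269,331.68,  955] 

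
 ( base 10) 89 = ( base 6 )225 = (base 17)54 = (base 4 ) 1121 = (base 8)131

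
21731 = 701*31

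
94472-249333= - 154861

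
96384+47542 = 143926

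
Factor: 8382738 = 2^1*3^1 * 7^1*13^2*1181^1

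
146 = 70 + 76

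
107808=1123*96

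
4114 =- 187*( - 22 ) 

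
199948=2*99974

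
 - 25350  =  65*(  -  390)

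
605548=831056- 225508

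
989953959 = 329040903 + 660913056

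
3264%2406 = 858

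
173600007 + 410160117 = 583760124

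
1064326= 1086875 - 22549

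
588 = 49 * 12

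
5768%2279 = 1210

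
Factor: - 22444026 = -2^1*3^1*11^1*340061^1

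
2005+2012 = 4017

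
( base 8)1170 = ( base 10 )632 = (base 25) 107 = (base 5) 10012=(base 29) LN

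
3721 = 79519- 75798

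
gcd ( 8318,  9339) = 1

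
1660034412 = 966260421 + 693773991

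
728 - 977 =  - 249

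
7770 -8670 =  - 900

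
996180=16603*60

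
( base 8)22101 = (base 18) 1ABB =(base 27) CJK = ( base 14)354D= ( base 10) 9281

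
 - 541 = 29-570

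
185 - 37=148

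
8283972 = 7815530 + 468442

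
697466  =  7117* 98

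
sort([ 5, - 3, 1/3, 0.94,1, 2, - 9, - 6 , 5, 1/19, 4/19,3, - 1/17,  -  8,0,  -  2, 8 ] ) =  [ - 9 ,-8, - 6,  -  3, - 2,-1/17, 0,1/19, 4/19, 1/3, 0.94,1, 2,3,  5, 5,8]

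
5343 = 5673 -330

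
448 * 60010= 26884480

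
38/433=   38/433   =  0.09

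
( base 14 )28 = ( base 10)36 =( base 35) 11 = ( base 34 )12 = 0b100100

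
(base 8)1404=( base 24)184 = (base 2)1100000100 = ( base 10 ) 772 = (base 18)26g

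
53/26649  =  53/26649  =  0.00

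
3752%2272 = 1480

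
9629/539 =9629/539 = 17.86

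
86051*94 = 8088794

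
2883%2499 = 384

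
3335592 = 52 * 64146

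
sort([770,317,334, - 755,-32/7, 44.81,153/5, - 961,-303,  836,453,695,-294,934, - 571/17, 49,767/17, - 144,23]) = [- 961, - 755 , - 303,-294, - 144 ,-571/17, - 32/7,23, 153/5, 44.81 , 767/17, 49,317,334,453,695, 770,  836,934 ] 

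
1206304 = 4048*298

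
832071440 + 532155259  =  1364226699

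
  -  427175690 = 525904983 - 953080673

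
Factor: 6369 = 3^1*11^1 *193^1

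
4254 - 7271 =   -  3017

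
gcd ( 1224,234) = 18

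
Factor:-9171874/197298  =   - 3^(-2) * 17^1*97^(-1)*113^( - 1)*269761^1 = - 4585937/98649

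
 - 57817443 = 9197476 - 67014919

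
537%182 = 173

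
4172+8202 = 12374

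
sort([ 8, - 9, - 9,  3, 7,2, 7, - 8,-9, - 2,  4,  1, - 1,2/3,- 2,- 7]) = [ - 9,-9, - 9, - 8, - 7, - 2, - 2, - 1,2/3,  1,2, 3, 4,  7,  7,  8]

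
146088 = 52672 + 93416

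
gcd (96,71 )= 1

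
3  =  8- 5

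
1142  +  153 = 1295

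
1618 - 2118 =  - 500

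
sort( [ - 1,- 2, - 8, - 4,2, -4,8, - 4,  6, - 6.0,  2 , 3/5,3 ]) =[ - 8 , - 6.0, - 4, - 4, -4, - 2,-1, 3/5,2, 2, 3,6 , 8 ] 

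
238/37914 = 119/18957 = 0.01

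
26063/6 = 26063/6 = 4343.83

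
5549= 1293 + 4256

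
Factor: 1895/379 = 5= 5^1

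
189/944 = 189/944  =  0.20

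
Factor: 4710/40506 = 5^1 * 43^( - 1) = 5/43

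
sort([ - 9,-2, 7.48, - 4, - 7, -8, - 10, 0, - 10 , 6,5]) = [  -  10,-10, - 9, - 8, - 7, - 4, - 2,0,5,  6, 7.48 ]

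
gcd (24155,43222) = 1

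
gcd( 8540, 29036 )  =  1708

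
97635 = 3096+94539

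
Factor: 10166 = 2^1*13^1 * 17^1*23^1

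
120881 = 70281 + 50600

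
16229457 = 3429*4733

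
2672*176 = 470272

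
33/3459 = 11/1153 = 0.01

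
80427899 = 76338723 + 4089176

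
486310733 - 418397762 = 67912971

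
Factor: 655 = 5^1*131^1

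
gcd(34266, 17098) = 2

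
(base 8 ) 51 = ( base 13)32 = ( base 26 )1f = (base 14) 2d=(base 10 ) 41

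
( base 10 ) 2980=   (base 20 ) 790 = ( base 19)84G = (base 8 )5644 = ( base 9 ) 4071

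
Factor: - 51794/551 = -2^1*47^1 = -  94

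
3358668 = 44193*76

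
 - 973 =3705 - 4678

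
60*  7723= 463380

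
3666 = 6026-2360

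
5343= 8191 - 2848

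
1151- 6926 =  - 5775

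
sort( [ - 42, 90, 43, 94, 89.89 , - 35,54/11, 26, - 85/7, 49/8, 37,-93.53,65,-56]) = [-93.53, - 56,-42, - 35 ,- 85/7, 54/11,49/8, 26,37, 43,65 , 89.89, 90, 94 ]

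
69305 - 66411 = 2894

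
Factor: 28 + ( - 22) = 6 = 2^1* 3^1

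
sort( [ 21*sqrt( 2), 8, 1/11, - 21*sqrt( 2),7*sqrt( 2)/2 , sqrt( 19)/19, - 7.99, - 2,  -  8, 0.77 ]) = [ - 21*sqrt( 2), - 8 , - 7.99,-2,1/11, sqrt(19)/19, 0.77, 7*sqrt ( 2 ) /2, 8,  21*  sqrt( 2 )]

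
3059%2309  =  750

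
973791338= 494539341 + 479251997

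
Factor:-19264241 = -19264241^1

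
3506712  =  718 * 4884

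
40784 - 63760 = -22976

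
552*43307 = 23905464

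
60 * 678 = 40680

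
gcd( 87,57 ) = 3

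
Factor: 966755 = 5^1*239^1*809^1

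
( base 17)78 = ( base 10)127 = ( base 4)1333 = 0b1111111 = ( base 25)52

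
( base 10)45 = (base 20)25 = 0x2D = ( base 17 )2B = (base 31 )1E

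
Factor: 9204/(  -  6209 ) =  - 2^2 * 3^1 * 7^(-1 ) *13^1*59^1*887^( - 1 )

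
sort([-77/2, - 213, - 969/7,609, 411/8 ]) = [ - 213,-969/7,  -  77/2,411/8,609]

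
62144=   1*62144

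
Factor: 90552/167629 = 2^3*3^1*7^1*311^ ( - 1 )  =  168/311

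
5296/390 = 2648/195 = 13.58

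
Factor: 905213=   905213^1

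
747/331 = 2 + 85/331 = 2.26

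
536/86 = 268/43 =6.23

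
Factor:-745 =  - 5^1*149^1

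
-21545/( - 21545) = 1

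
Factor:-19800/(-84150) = 4/17=2^2*17^(-1)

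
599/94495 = 599/94495 = 0.01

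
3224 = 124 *26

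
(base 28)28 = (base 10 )64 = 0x40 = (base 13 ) 4c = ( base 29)26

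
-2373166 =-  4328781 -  - 1955615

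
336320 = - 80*(-4204)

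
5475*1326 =7259850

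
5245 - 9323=-4078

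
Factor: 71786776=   2^3*8973347^1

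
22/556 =11/278 = 0.04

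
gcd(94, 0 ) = 94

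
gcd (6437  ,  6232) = 41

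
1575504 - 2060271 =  - 484767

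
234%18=0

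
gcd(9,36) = 9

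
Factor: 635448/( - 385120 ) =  - 33/20 = -2^( -2 )*3^1*5^( - 1 )*11^1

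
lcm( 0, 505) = 0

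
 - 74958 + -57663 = - 132621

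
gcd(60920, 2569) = 1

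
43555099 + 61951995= 105507094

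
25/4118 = 25/4118 = 0.01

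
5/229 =5/229 = 0.02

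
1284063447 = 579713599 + 704349848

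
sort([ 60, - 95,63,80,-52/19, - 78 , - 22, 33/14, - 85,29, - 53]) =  [ - 95, - 85, - 78, - 53, - 22, - 52/19,33/14, 29, 60, 63, 80] 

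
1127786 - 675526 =452260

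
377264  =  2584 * 146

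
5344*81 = 432864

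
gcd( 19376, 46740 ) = 4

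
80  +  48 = 128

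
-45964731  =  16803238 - 62767969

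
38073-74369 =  - 36296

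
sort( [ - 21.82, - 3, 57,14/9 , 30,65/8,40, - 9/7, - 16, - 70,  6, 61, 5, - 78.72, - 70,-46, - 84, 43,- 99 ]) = [ - 99 ,- 84, - 78.72, - 70, - 70, - 46, - 21.82, - 16, - 3, - 9/7,14/9,5,6,65/8, 30,  40,  43 , 57,61 ]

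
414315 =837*495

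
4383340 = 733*5980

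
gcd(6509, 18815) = 1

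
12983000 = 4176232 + 8806768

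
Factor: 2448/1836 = 2^2*3^( - 1) = 4/3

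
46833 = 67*699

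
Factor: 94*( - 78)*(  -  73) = 535236 = 2^2 * 3^1*13^1*47^1 * 73^1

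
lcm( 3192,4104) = 28728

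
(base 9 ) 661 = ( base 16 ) 21d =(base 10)541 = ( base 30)I1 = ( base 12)391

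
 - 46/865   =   - 1+ 819/865 = - 0.05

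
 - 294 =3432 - 3726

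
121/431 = 121/431  =  0.28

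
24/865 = 24/865 = 0.03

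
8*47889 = 383112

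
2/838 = 1/419 = 0.00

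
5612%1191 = 848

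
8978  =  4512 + 4466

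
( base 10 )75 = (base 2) 1001011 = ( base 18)43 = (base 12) 63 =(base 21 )3C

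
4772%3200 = 1572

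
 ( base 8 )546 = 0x166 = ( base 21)H1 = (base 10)358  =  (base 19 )IG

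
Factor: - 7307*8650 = - 63205550 = -  2^1  *5^2*173^1*7307^1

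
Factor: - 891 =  - 3^4*11^1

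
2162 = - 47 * (- 46) 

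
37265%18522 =221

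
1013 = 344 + 669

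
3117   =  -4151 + 7268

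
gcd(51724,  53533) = 67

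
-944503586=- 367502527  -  577001059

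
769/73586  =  769/73586 = 0.01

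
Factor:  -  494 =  -2^1*13^1 *19^1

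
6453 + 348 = 6801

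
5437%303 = 286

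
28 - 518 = - 490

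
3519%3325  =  194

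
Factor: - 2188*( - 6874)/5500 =3760078/1375 = 2^1*5^(-3)*  7^1*11^(-1)*491^1*547^1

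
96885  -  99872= - 2987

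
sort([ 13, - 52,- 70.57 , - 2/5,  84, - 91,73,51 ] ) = [ - 91, - 70.57, - 52, - 2/5,13, 51,73,  84 ]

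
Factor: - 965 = -5^1*193^1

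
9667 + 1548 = 11215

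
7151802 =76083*94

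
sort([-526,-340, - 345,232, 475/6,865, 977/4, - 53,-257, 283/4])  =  [ - 526,-345, - 340,-257,  -  53, 283/4,475/6, 232, 977/4, 865 ]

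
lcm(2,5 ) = 10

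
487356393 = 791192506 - 303836113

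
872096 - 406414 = 465682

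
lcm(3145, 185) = 3145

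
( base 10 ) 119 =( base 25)4J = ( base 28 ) 47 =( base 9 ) 142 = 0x77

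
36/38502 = 2/2139 = 0.00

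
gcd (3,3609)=3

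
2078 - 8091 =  - 6013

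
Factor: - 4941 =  - 3^4*61^1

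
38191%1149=274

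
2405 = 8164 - 5759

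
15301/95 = 161+6/95 = 161.06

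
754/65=58/5 = 11.60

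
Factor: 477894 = 2^1 *3^1*23^1 * 3463^1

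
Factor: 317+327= 2^2*7^1*23^1 =644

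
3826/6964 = 1913/3482=0.55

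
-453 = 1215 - 1668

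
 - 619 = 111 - 730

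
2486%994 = 498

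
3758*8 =30064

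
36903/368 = 100 + 103/368=100.28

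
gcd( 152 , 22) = 2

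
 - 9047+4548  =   - 4499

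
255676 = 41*6236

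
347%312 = 35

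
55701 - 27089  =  28612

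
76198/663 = 76198/663 = 114.93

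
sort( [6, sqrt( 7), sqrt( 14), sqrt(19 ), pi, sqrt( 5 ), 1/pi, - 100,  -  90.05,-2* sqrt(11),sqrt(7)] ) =[ - 100,-90.05, - 2*sqrt(11),1/pi, sqrt( 5) , sqrt( 7),  sqrt(7 ) , pi, sqrt (14), sqrt( 19), 6]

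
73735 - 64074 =9661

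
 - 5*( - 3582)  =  17910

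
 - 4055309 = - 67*60527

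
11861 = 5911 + 5950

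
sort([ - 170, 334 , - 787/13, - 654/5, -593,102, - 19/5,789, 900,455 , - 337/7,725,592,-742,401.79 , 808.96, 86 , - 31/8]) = [-742,  -  593, -170, -654/5, - 787/13, - 337/7 ,-31/8, - 19/5,86,102, 334,401.79, 455, 592,725, 789, 808.96,900]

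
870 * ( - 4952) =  - 4308240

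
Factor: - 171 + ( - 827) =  - 998 = -2^1*499^1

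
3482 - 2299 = 1183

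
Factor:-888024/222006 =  -2^2 = -4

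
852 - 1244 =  - 392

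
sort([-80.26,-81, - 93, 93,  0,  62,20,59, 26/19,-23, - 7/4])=[ - 93, - 81, - 80.26, - 23, - 7/4 , 0,  26/19 , 20, 59, 62, 93 ]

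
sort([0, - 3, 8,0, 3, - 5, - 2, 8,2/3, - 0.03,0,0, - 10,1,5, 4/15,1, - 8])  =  [-10, - 8, -5, - 3, - 2, - 0.03, 0, 0, 0, 0,4/15, 2/3, 1, 1, 3, 5,8,8]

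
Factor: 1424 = 2^4*89^1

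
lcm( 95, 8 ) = 760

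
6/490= 3/245 = 0.01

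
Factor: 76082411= 76082411^1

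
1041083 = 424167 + 616916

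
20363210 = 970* 20993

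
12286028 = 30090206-17804178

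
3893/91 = 3893/91 = 42.78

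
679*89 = 60431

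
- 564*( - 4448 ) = 2508672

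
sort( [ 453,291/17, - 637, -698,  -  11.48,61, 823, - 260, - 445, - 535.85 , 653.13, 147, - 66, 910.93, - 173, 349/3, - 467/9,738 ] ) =[ - 698,  -  637, - 535.85, - 445,-260, - 173, - 66,  -  467/9, - 11.48, 291/17,  61, 349/3, 147, 453, 653.13,738,823, 910.93]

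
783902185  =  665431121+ 118471064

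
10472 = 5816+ 4656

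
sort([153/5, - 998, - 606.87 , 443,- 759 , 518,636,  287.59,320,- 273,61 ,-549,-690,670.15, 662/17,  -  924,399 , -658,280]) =[-998,-924,  -  759 ,  -  690,  -  658,  -  606.87, -549, - 273, 153/5, 662/17,61,280,  287.59, 320,399,443,518,636,670.15 ]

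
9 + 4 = 13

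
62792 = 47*1336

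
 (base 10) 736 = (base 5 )10421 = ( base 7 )2101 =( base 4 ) 23200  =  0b1011100000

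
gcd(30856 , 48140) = 116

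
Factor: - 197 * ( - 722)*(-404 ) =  - 2^3*19^2  *101^1*197^1 = - 57462536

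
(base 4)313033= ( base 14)1407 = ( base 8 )6717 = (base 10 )3535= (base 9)4757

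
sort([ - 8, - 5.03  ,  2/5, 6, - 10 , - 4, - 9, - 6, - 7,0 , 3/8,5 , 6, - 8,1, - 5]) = [ - 10, - 9, - 8, - 8, - 7, - 6, - 5.03, - 5, - 4,0,  3/8,  2/5, 1,5, 6, 6 ]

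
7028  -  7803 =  - 775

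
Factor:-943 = -23^1*41^1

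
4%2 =0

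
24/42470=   12/21235 = 0.00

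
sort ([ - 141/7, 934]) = [ - 141/7,934] 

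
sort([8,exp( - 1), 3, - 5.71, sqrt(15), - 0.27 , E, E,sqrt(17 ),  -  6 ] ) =[ - 6, - 5.71, -0.27, exp(  -  1), E,E, 3, sqrt(15), sqrt(17 ), 8]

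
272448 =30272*9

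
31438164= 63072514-31634350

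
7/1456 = 1/208 = 0.00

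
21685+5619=27304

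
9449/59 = 9449/59 = 160.15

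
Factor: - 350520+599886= 2^1*3^1*13^1*23^1*139^1 = 249366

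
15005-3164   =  11841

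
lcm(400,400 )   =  400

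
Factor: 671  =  11^1* 61^1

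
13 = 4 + 9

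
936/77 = 12 + 12/77 = 12.16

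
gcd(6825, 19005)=105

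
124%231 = 124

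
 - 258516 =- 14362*18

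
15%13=2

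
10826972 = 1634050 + 9192922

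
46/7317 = 46/7317 = 0.01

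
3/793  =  3/793 = 0.00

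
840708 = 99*8492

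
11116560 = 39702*280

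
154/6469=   154/6469 =0.02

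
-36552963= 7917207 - 44470170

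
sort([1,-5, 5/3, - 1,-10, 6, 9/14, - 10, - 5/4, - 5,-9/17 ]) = [ - 10, - 10,  -  5,-5, - 5/4, - 1 , -9/17,9/14,  1,5/3,6]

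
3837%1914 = 9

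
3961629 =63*62883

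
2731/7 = 390 + 1/7 =390.14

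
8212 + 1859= 10071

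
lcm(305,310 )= 18910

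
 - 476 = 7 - 483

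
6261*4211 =26365071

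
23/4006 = 23/4006 = 0.01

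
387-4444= - 4057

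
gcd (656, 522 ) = 2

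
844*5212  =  4398928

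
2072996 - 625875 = 1447121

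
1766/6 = 883/3 =294.33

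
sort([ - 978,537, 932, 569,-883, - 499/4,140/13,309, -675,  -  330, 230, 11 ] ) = [ - 978, - 883,-675 ,-330, - 499/4, 140/13,11,230,309, 537, 569, 932]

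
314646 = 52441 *6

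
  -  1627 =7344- 8971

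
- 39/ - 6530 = 39/6530 =0.01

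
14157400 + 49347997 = 63505397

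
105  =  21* 5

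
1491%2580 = 1491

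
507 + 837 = 1344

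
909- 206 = 703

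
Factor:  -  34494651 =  - 3^2*409^1*9371^1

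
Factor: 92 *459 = 2^2*3^3*17^1*23^1= 42228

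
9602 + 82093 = 91695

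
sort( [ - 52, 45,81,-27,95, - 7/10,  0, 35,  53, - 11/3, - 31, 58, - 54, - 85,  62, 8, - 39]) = [- 85, - 54, - 52, - 39, - 31, - 27, - 11/3, - 7/10, 0,8,  35,45, 53, 58, 62,81, 95]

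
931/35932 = 931/35932 = 0.03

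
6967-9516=- 2549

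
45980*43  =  1977140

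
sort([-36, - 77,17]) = [ - 77, - 36,17] 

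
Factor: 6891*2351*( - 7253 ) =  - 3^1*2297^1*2351^1 * 7253^1 =- 117503974473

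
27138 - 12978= 14160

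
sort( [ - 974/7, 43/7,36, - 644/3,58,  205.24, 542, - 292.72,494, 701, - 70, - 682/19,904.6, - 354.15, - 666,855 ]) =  [ - 666, - 354.15, - 292.72,- 644/3, - 974/7,-70, - 682/19,43/7,  36,58,205.24, 494, 542,701, 855 , 904.6 ] 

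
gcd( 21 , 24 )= 3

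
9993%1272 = 1089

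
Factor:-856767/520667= - 3^1*7^( - 1 )*19^1*15031^1*74381^(-1) 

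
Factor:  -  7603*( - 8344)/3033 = 63439432/3033 = 2^3*3^( - 2)*7^1*149^1*337^(-1)*7603^1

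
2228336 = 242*9208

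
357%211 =146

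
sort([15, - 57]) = [ - 57,15]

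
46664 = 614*76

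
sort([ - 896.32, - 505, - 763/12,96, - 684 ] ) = [ - 896.32,  -  684,-505, - 763/12,96]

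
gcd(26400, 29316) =12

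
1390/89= 1390/89= 15.62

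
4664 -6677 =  - 2013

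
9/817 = 9/817  =  0.01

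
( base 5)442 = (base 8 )172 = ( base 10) 122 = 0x7A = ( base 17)73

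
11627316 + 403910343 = 415537659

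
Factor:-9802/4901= - 2= - 2^1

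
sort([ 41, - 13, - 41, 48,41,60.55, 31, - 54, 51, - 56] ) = [-56,- 54, - 41,  -  13,  31, 41,41, 48, 51, 60.55] 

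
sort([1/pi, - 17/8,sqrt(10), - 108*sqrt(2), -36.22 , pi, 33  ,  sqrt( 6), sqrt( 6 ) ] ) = [-108*sqrt( 2 ), - 36.22,  -  17/8, 1/pi, sqrt(6 ),sqrt(6), pi, sqrt( 10 ) , 33 ] 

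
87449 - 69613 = 17836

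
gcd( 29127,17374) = 511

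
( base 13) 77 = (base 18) 58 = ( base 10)98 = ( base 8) 142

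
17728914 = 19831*894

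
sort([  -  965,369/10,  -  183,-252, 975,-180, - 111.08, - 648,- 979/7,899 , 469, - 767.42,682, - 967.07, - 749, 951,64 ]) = [ - 967.07,  -  965, - 767.42, - 749,-648, - 252,  -  183, - 180, - 979/7,-111.08,369/10, 64, 469, 682 , 899,951, 975]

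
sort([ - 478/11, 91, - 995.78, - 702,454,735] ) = [-995.78, - 702 , - 478/11,91, 454, 735]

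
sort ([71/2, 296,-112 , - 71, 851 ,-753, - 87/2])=[ - 753, - 112 ,-71, -87/2, 71/2, 296, 851]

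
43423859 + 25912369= 69336228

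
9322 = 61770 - 52448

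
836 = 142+694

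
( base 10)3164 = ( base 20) 7i4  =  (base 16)C5C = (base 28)410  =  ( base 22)6BI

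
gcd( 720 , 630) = 90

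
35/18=35/18 = 1.94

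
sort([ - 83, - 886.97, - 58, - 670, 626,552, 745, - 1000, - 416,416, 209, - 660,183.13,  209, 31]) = [ - 1000,  -  886.97 ,-670,  -  660 , - 416 , - 83, - 58, 31 , 183.13,209, 209,416,552,626,  745]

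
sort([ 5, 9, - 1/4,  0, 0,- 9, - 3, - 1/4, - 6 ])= [ - 9, - 6,-3, - 1/4, - 1/4, 0,0,5, 9 ] 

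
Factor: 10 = 2^1*5^1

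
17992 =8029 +9963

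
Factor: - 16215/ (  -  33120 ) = 2^(  -  5)*3^(  -  1)*47^1 = 47/96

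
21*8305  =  174405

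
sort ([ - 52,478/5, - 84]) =[- 84,-52, 478/5]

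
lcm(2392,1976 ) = 45448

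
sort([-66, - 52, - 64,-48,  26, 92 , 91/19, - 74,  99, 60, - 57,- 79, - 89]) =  [ - 89, - 79, - 74, - 66 , - 64, - 57, - 52, - 48, 91/19, 26, 60,92,  99]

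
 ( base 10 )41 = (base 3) 1112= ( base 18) 25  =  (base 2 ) 101001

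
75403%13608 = 7363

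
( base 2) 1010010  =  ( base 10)82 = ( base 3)10001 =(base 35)2c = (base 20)42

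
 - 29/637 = - 29/637 = - 0.05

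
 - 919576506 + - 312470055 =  -1232046561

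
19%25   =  19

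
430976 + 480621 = 911597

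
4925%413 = 382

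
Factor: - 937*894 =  - 2^1*3^1*149^1 * 937^1 = - 837678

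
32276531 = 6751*4781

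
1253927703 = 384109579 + 869818124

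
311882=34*9173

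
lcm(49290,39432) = 197160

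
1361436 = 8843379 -7481943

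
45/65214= 5/7246  =  0.00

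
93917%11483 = 2053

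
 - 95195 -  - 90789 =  - 4406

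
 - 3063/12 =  - 1021/4 = - 255.25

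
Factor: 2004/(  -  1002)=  - 2^1 = - 2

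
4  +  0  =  4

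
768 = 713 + 55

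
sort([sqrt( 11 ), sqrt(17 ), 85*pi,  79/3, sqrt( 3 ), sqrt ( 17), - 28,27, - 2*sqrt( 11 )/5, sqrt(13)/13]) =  [ - 28, - 2*sqrt(11)/5, sqrt( 13) /13,sqrt( 3 ), sqrt (11 ), sqrt( 17 ), sqrt(17), 79/3,27,85*pi]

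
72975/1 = 72975 = 72975.00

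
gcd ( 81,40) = 1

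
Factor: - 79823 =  - 79823^1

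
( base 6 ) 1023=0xe7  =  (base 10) 231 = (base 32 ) 77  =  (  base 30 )7l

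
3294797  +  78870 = 3373667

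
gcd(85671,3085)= 1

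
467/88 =5 + 27/88 = 5.31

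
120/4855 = 24/971 = 0.02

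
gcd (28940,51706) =2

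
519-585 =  - 66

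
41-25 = 16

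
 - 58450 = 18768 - 77218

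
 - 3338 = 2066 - 5404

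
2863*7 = 20041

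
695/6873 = 695/6873  =  0.10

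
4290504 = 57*75272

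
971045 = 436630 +534415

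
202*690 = 139380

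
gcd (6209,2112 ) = 1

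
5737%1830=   247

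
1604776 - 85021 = 1519755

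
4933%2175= 583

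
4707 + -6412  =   - 1705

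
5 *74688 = 373440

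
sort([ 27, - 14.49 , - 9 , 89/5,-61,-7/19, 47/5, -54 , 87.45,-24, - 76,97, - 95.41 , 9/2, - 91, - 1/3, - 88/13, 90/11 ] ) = [ - 95.41, - 91, - 76, - 61, - 54, - 24, - 14.49, - 9 , - 88/13, - 7/19, - 1/3, 9/2,90/11,47/5, 89/5, 27, 87.45,97] 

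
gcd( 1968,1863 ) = 3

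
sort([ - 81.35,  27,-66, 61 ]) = [ - 81.35, - 66,27,61 ] 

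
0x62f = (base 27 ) 24h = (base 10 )1583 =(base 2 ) 11000101111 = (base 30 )1MN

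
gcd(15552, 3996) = 108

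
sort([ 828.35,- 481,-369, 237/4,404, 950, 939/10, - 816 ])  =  [-816, - 481,-369,237/4,939/10, 404, 828.35,950]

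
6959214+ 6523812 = 13483026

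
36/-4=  - 9/1 = - 9.00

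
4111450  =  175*23494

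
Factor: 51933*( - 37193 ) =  - 1931544069 = - 3^1 * 7^1*13^1*2473^1*2861^1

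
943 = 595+348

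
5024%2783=2241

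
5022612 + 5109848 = 10132460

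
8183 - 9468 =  - 1285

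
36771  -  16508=20263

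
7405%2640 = 2125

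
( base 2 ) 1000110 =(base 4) 1012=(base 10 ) 70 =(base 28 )2E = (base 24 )2m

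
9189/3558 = 2 + 691/1186 = 2.58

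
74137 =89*833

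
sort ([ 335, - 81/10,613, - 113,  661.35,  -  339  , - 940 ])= [  -  940,-339,-113, - 81/10 , 335,613,661.35 ] 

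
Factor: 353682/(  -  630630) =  - 401/715 = -5^(-1 )*11^(-1)*13^(-1)*401^1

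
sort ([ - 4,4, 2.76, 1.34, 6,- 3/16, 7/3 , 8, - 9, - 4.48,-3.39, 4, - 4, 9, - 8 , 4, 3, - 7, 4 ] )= [ - 9, - 8,  -  7, - 4.48, - 4, - 4,- 3.39, - 3/16,1.34, 7/3,2.76,3, 4, 4,4,4,6,8, 9]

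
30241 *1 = 30241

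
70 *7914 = 553980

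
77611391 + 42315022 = 119926413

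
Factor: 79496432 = 2^4*1721^1 * 2887^1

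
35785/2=35785/2= 17892.50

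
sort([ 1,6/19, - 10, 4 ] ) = [ - 10,  6/19, 1 , 4 ]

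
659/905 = 659/905 = 0.73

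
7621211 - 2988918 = 4632293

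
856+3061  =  3917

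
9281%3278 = 2725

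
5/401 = 5/401 = 0.01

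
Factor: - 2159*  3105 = -3^3*5^1*17^1*23^1*127^1 = -6703695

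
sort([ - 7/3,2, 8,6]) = [ - 7/3,2,6,8] 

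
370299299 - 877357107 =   -  507057808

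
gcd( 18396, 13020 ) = 84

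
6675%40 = 35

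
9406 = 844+8562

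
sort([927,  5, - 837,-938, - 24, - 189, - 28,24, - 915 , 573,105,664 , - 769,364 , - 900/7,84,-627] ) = [ - 938, - 915, - 837,-769, - 627, - 189 , - 900/7,-28,-24,5 , 24,84, 105,364,573,664, 927 ]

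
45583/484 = 45583/484 = 94.18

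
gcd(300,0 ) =300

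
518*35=18130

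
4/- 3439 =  - 4/3439 = -0.00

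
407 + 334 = 741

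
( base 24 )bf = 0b100010111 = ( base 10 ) 279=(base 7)546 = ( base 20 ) DJ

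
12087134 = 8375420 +3711714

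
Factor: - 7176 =-2^3*3^1*13^1 *23^1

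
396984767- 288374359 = 108610408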